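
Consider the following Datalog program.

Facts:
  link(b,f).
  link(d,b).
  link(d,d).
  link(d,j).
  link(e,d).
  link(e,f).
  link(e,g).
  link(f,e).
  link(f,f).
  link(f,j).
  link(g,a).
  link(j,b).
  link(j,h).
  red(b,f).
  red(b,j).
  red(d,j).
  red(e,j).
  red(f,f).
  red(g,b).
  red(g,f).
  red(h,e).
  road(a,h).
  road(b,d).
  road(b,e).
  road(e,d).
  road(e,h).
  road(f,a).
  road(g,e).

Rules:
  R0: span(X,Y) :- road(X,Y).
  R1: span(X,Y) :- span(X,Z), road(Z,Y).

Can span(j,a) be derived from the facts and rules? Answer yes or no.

no

round 1: derive span(a,h) via R0 from road(a,h)
round 1: derive span(b,d) via R0 from road(b,d)
round 1: derive span(b,e) via R0 from road(b,e)
round 1: derive span(e,d) via R0 from road(e,d)
round 1: derive span(e,h) via R0 from road(e,h)
round 1: derive span(f,a) via R0 from road(f,a)
round 1: derive span(g,e) via R0 from road(g,e)
round 2: derive span(b,h) via R1 from span(b,e), road(e,h)
round 2: derive span(f,h) via R1 from span(f,a), road(a,h)
round 2: derive span(g,d) via R1 from span(g,e), road(e,d)
round 2: derive span(g,h) via R1 from span(g,e), road(e,h)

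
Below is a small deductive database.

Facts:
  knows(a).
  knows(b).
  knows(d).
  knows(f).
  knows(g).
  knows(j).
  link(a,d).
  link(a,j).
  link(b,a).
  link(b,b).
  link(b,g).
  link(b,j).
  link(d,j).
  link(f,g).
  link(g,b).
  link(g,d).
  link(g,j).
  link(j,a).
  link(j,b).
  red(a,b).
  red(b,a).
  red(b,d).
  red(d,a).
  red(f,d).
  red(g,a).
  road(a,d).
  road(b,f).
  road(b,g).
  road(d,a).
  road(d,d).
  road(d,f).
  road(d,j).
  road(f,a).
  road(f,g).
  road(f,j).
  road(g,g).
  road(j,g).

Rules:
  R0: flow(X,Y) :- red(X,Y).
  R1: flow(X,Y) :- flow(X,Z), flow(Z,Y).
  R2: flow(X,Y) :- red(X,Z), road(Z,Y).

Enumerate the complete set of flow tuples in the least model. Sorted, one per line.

flow(a,a)
flow(a,b)
flow(a,d)
flow(a,f)
flow(a,g)
flow(a,j)
flow(b,a)
flow(b,b)
flow(b,d)
flow(b,f)
flow(b,g)
flow(b,j)
flow(d,a)
flow(d,b)
flow(d,d)
flow(d,f)
flow(d,g)
flow(d,j)
flow(f,a)
flow(f,b)
flow(f,d)
flow(f,f)
flow(f,g)
flow(f,j)
flow(g,a)
flow(g,b)
flow(g,d)
flow(g,f)
flow(g,g)
flow(g,j)

round 1: derive flow(a,b) via R0 from red(a,b)
round 1: derive flow(b,a) via R0 from red(b,a)
round 1: derive flow(b,d) via R0 from red(b,d)
round 1: derive flow(d,a) via R0 from red(d,a)
round 1: derive flow(f,d) via R0 from red(f,d)
round 1: derive flow(g,a) via R0 from red(g,a)
round 1: derive flow(a,f) via R2 from red(a,b), road(b,f)
round 1: derive flow(a,g) via R2 from red(a,b), road(b,g)
round 1: derive flow(b,f) via R2 from red(b,d), road(d,f)
round 1: derive flow(b,j) via R2 from red(b,d), road(d,j)
round 1: derive flow(d,d) via R2 from red(d,a), road(a,d)
round 1: derive flow(f,a) via R2 from red(f,d), road(d,a)
round 1: derive flow(f,f) via R2 from red(f,d), road(d,f)
round 1: derive flow(f,j) via R2 from red(f,d), road(d,j)
round 1: derive flow(g,d) via R2 from red(g,a), road(a,d)
round 2: derive flow(a,a) via R1 from flow(a,b), flow(b,a)
round 2: derive flow(a,d) via R1 from flow(a,b), flow(b,d)
round 2: derive flow(a,j) via R1 from flow(a,b), flow(b,j)
round 2: derive flow(b,b) via R1 from flow(b,a), flow(a,b)
round 2: derive flow(b,g) via R1 from flow(b,a), flow(a,g)
round 2: derive flow(d,b) via R1 from flow(d,a), flow(a,b)
round 2: derive flow(d,f) via R1 from flow(d,a), flow(a,f)
round 2: derive flow(d,g) via R1 from flow(d,a), flow(a,g)
round 2: derive flow(f,b) via R1 from flow(f,a), flow(a,b)
round 2: derive flow(f,g) via R1 from flow(f,a), flow(a,g)
round 2: derive flow(g,b) via R1 from flow(g,a), flow(a,b)
round 2: derive flow(g,f) via R1 from flow(g,a), flow(a,f)
round 2: derive flow(g,g) via R1 from flow(g,a), flow(a,g)
round 3: derive flow(d,j) via R1 from flow(d,a), flow(a,j)
round 3: derive flow(g,j) via R1 from flow(g,a), flow(a,j)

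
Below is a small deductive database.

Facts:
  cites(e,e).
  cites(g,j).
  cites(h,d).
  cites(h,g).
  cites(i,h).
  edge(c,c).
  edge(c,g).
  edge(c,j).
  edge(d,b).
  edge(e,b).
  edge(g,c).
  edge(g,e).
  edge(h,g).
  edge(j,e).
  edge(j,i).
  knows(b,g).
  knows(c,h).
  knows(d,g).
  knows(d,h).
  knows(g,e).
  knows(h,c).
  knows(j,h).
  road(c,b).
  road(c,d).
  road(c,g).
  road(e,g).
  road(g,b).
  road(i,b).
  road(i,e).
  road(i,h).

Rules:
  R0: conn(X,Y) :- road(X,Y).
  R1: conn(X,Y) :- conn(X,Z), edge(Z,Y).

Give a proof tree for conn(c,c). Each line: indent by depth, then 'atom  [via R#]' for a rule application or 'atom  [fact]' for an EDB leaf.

conn(c,c)  [via R1]
  conn(c,g)  [via R0]
    road(c,g)  [fact]
  edge(g,c)  [fact]

round 1: derive conn(c,b) via R0 from road(c,b)
round 1: derive conn(c,d) via R0 from road(c,d)
round 1: derive conn(c,g) via R0 from road(c,g)
round 1: derive conn(e,g) via R0 from road(e,g)
round 1: derive conn(g,b) via R0 from road(g,b)
round 1: derive conn(i,b) via R0 from road(i,b)
round 1: derive conn(i,e) via R0 from road(i,e)
round 1: derive conn(i,h) via R0 from road(i,h)
round 2: derive conn(c,c) via R1 from conn(c,g), edge(g,c)
round 2: derive conn(c,e) via R1 from conn(c,g), edge(g,e)
round 2: derive conn(e,c) via R1 from conn(e,g), edge(g,c)
round 2: derive conn(e,e) via R1 from conn(e,g), edge(g,e)
round 2: derive conn(i,g) via R1 from conn(i,h), edge(h,g)
round 3: derive conn(c,j) via R1 from conn(c,c), edge(c,j)
round 3: derive conn(e,b) via R1 from conn(e,e), edge(e,b)
round 3: derive conn(e,j) via R1 from conn(e,c), edge(c,j)
round 3: derive conn(i,c) via R1 from conn(i,g), edge(g,c)
round 4: derive conn(c,i) via R1 from conn(c,j), edge(j,i)
round 4: derive conn(e,i) via R1 from conn(e,j), edge(j,i)
round 4: derive conn(i,j) via R1 from conn(i,c), edge(c,j)
round 5: derive conn(i,i) via R1 from conn(i,j), edge(j,i)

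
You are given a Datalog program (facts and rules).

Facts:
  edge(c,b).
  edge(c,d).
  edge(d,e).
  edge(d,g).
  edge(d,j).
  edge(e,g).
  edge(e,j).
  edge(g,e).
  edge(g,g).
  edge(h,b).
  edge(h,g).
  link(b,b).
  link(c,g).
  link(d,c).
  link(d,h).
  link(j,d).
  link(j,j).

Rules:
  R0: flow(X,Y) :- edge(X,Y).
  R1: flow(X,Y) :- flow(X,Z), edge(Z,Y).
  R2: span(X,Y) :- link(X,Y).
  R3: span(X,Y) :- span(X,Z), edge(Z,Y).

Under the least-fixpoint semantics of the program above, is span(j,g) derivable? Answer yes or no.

yes

round 1: derive span(b,b) via R2 from link(b,b)
round 1: derive span(c,g) via R2 from link(c,g)
round 1: derive span(d,c) via R2 from link(d,c)
round 1: derive span(d,h) via R2 from link(d,h)
round 1: derive span(j,d) via R2 from link(j,d)
round 1: derive span(j,j) via R2 from link(j,j)
round 2: derive span(c,e) via R3 from span(c,g), edge(g,e)
round 2: derive span(d,b) via R3 from span(d,c), edge(c,b)
round 2: derive span(d,d) via R3 from span(d,c), edge(c,d)
round 2: derive span(d,g) via R3 from span(d,h), edge(h,g)
round 2: derive span(j,e) via R3 from span(j,d), edge(d,e)
round 2: derive span(j,g) via R3 from span(j,d), edge(d,g)
round 3: derive span(c,j) via R3 from span(c,e), edge(e,j)
round 3: derive span(d,e) via R3 from span(d,d), edge(d,e)
round 3: derive span(d,j) via R3 from span(d,d), edge(d,j)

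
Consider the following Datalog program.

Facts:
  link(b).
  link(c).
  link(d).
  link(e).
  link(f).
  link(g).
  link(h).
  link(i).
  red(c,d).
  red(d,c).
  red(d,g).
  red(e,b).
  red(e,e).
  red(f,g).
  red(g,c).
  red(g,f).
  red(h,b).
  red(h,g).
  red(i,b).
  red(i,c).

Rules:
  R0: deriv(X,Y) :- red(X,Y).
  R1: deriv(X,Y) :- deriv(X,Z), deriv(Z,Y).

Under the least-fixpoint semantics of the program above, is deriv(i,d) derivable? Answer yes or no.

round 1: derive deriv(c,d) via R0 from red(c,d)
round 1: derive deriv(d,c) via R0 from red(d,c)
round 1: derive deriv(d,g) via R0 from red(d,g)
round 1: derive deriv(e,b) via R0 from red(e,b)
round 1: derive deriv(e,e) via R0 from red(e,e)
round 1: derive deriv(f,g) via R0 from red(f,g)
round 1: derive deriv(g,c) via R0 from red(g,c)
round 1: derive deriv(g,f) via R0 from red(g,f)
round 1: derive deriv(h,b) via R0 from red(h,b)
round 1: derive deriv(h,g) via R0 from red(h,g)
round 1: derive deriv(i,b) via R0 from red(i,b)
round 1: derive deriv(i,c) via R0 from red(i,c)
round 2: derive deriv(c,c) via R1 from deriv(c,d), deriv(d,c)
round 2: derive deriv(c,g) via R1 from deriv(c,d), deriv(d,g)
round 2: derive deriv(d,d) via R1 from deriv(d,c), deriv(c,d)
round 2: derive deriv(d,f) via R1 from deriv(d,g), deriv(g,f)
round 2: derive deriv(f,c) via R1 from deriv(f,g), deriv(g,c)
round 2: derive deriv(f,f) via R1 from deriv(f,g), deriv(g,f)
round 2: derive deriv(g,d) via R1 from deriv(g,c), deriv(c,d)
round 2: derive deriv(g,g) via R1 from deriv(g,f), deriv(f,g)
round 2: derive deriv(h,c) via R1 from deriv(h,g), deriv(g,c)
round 2: derive deriv(h,f) via R1 from deriv(h,g), deriv(g,f)
round 2: derive deriv(i,d) via R1 from deriv(i,c), deriv(c,d)
round 3: derive deriv(c,f) via R1 from deriv(c,d), deriv(d,f)
round 3: derive deriv(f,d) via R1 from deriv(f,c), deriv(c,d)
round 3: derive deriv(h,d) via R1 from deriv(h,c), deriv(c,d)
round 3: derive deriv(i,f) via R1 from deriv(i,d), deriv(d,f)
round 3: derive deriv(i,g) via R1 from deriv(i,c), deriv(c,g)

yes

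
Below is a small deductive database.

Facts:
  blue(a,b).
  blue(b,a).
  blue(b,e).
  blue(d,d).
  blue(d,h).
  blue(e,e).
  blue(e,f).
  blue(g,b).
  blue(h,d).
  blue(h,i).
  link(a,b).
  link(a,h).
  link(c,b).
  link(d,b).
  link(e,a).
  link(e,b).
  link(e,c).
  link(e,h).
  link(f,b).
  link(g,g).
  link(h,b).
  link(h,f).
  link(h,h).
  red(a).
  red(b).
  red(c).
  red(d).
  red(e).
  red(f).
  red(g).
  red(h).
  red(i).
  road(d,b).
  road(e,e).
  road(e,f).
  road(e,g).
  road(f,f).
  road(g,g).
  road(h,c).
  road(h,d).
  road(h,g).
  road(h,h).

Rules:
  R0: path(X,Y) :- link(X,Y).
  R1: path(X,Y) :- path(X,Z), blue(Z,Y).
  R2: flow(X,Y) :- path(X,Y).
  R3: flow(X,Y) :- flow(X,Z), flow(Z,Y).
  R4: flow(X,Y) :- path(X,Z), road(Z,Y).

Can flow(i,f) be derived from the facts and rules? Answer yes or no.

round 1: derive path(a,b) via R0 from link(a,b)
round 1: derive path(a,h) via R0 from link(a,h)
round 1: derive path(c,b) via R0 from link(c,b)
round 1: derive path(d,b) via R0 from link(d,b)
round 1: derive path(e,a) via R0 from link(e,a)
round 1: derive path(e,b) via R0 from link(e,b)
round 1: derive path(e,c) via R0 from link(e,c)
round 1: derive path(e,h) via R0 from link(e,h)
round 1: derive path(f,b) via R0 from link(f,b)
round 1: derive path(g,g) via R0 from link(g,g)
round 1: derive path(h,b) via R0 from link(h,b)
round 1: derive path(h,f) via R0 from link(h,f)
round 1: derive path(h,h) via R0 from link(h,h)
round 2: derive path(a,a) via R1 from path(a,b), blue(b,a)
round 2: derive path(a,d) via R1 from path(a,h), blue(h,d)
round 2: derive path(a,e) via R1 from path(a,b), blue(b,e)
round 2: derive path(a,i) via R1 from path(a,h), blue(h,i)
round 2: derive path(c,a) via R1 from path(c,b), blue(b,a)
round 2: derive path(c,e) via R1 from path(c,b), blue(b,e)
round 2: derive path(d,a) via R1 from path(d,b), blue(b,a)
round 2: derive path(d,e) via R1 from path(d,b), blue(b,e)
round 2: derive path(e,d) via R1 from path(e,h), blue(h,d)
round 2: derive path(e,e) via R1 from path(e,b), blue(b,e)
round 2: derive path(e,i) via R1 from path(e,h), blue(h,i)
round 2: derive path(f,a) via R1 from path(f,b), blue(b,a)
round 2: derive path(f,e) via R1 from path(f,b), blue(b,e)
round 2: derive path(g,b) via R1 from path(g,g), blue(g,b)
round 2: derive path(h,a) via R1 from path(h,b), blue(b,a)
round 2: derive path(h,d) via R1 from path(h,h), blue(h,d)
round 2: derive path(h,e) via R1 from path(h,b), blue(b,e)
round 2: derive path(h,i) via R1 from path(h,h), blue(h,i)
round 2: derive flow(a,b) via R2 from path(a,b)
round 2: derive flow(a,h) via R2 from path(a,h)
round 2: derive flow(c,b) via R2 from path(c,b)
round 2: derive flow(d,b) via R2 from path(d,b)
round 2: derive flow(e,a) via R2 from path(e,a)
round 2: derive flow(e,b) via R2 from path(e,b)
round 2: derive flow(e,c) via R2 from path(e,c)
round 2: derive flow(e,h) via R2 from path(e,h)
round 2: derive flow(f,b) via R2 from path(f,b)
round 2: derive flow(g,g) via R2 from path(g,g)
round 2: derive flow(h,b) via R2 from path(h,b)
round 2: derive flow(h,f) via R2 from path(h,f)
round 2: derive flow(h,h) via R2 from path(h,h)
round 2: derive flow(a,c) via R4 from path(a,h), road(h,c)
round 2: derive flow(a,d) via R4 from path(a,h), road(h,d)
round 2: derive flow(a,g) via R4 from path(a,h), road(h,g)
round 2: derive flow(e,d) via R4 from path(e,h), road(h,d)
round 2: derive flow(e,g) via R4 from path(e,h), road(h,g)
round 2: derive flow(h,c) via R4 from path(h,h), road(h,c)
round 2: derive flow(h,d) via R4 from path(h,h), road(h,d)
round 2: derive flow(h,g) via R4 from path(h,h), road(h,g)
round 3: derive path(a,f) via R1 from path(a,e), blue(e,f)
round 3: derive path(c,f) via R1 from path(c,e), blue(e,f)
round 3: derive path(d,f) via R1 from path(d,e), blue(e,f)
round 3: derive path(e,f) via R1 from path(e,e), blue(e,f)
round 3: derive path(f,f) via R1 from path(f,e), blue(e,f)
round 3: derive path(g,a) via R1 from path(g,b), blue(b,a)
round 3: derive path(g,e) via R1 from path(g,b), blue(b,e)
round 3: derive flow(a,a) via R2 from path(a,a)
round 3: derive flow(a,e) via R2 from path(a,e)
round 3: derive flow(a,i) via R2 from path(a,i)
round 3: derive flow(c,a) via R2 from path(c,a)
round 3: derive flow(c,e) via R2 from path(c,e)
round 3: derive flow(d,a) via R2 from path(d,a)
round 3: derive flow(d,e) via R2 from path(d,e)
round 3: derive flow(e,e) via R2 from path(e,e)
round 3: derive flow(e,i) via R2 from path(e,i)
round 3: derive flow(f,a) via R2 from path(f,a)
round 3: derive flow(f,e) via R2 from path(f,e)
round 3: derive flow(g,b) via R2 from path(g,b)
round 3: derive flow(h,a) via R2 from path(h,a)
round 3: derive flow(h,e) via R2 from path(h,e)
round 3: derive flow(h,i) via R2 from path(h,i)
round 3: derive flow(a,f) via R3 from flow(a,h), flow(h,f)
round 3: derive flow(e,f) via R3 from flow(e,h), flow(h,f)
round 3: derive flow(c,f) via R4 from path(c,e), road(e,f)
round 3: derive flow(c,g) via R4 from path(c,e), road(e,g)
round 3: derive flow(d,f) via R4 from path(d,e), road(e,f)
round 3: derive flow(d,g) via R4 from path(d,e), road(e,g)
round 3: derive flow(f,f) via R4 from path(f,e), road(e,f)
round 3: derive flow(f,g) via R4 from path(f,e), road(e,g)
round 4: derive path(g,f) via R1 from path(g,e), blue(e,f)
round 4: derive flow(g,a) via R2 from path(g,a)
round 4: derive flow(g,e) via R2 from path(g,e)
round 4: derive flow(c,c) via R3 from flow(c,a), flow(a,c)
round 4: derive flow(c,d) via R3 from flow(c,a), flow(a,d)
round 4: derive flow(c,h) via R3 from flow(c,a), flow(a,h)
round 4: derive flow(c,i) via R3 from flow(c,a), flow(a,i)
round 4: derive flow(d,c) via R3 from flow(d,a), flow(a,c)
round 4: derive flow(d,d) via R3 from flow(d,a), flow(a,d)
round 4: derive flow(d,h) via R3 from flow(d,a), flow(a,h)
round 4: derive flow(d,i) via R3 from flow(d,a), flow(a,i)
round 4: derive flow(f,c) via R3 from flow(f,a), flow(a,c)
round 4: derive flow(f,d) via R3 from flow(f,a), flow(a,d)
round 4: derive flow(f,h) via R3 from flow(f,a), flow(a,h)
round 4: derive flow(f,i) via R3 from flow(f,a), flow(a,i)
round 4: derive flow(g,f) via R4 from path(g,e), road(e,f)
round 5: derive flow(g,c) via R3 from flow(g,a), flow(a,c)
round 5: derive flow(g,d) via R3 from flow(g,a), flow(a,d)
round 5: derive flow(g,h) via R3 from flow(g,a), flow(a,h)
round 5: derive flow(g,i) via R3 from flow(g,a), flow(a,i)

no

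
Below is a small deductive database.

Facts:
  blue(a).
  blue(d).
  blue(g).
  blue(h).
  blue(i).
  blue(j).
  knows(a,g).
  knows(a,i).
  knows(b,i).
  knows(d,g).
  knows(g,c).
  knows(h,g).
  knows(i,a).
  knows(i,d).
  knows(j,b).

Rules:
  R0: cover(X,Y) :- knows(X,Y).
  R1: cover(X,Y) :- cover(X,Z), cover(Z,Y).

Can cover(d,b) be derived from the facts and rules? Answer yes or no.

no

round 1: derive cover(a,g) via R0 from knows(a,g)
round 1: derive cover(a,i) via R0 from knows(a,i)
round 1: derive cover(b,i) via R0 from knows(b,i)
round 1: derive cover(d,g) via R0 from knows(d,g)
round 1: derive cover(g,c) via R0 from knows(g,c)
round 1: derive cover(h,g) via R0 from knows(h,g)
round 1: derive cover(i,a) via R0 from knows(i,a)
round 1: derive cover(i,d) via R0 from knows(i,d)
round 1: derive cover(j,b) via R0 from knows(j,b)
round 2: derive cover(a,a) via R1 from cover(a,i), cover(i,a)
round 2: derive cover(a,c) via R1 from cover(a,g), cover(g,c)
round 2: derive cover(a,d) via R1 from cover(a,i), cover(i,d)
round 2: derive cover(b,a) via R1 from cover(b,i), cover(i,a)
round 2: derive cover(b,d) via R1 from cover(b,i), cover(i,d)
round 2: derive cover(d,c) via R1 from cover(d,g), cover(g,c)
round 2: derive cover(h,c) via R1 from cover(h,g), cover(g,c)
round 2: derive cover(i,g) via R1 from cover(i,a), cover(a,g)
round 2: derive cover(i,i) via R1 from cover(i,a), cover(a,i)
round 2: derive cover(j,i) via R1 from cover(j,b), cover(b,i)
round 3: derive cover(b,c) via R1 from cover(b,a), cover(a,c)
round 3: derive cover(b,g) via R1 from cover(b,a), cover(a,g)
round 3: derive cover(i,c) via R1 from cover(i,a), cover(a,c)
round 3: derive cover(j,a) via R1 from cover(j,b), cover(b,a)
round 3: derive cover(j,d) via R1 from cover(j,b), cover(b,d)
round 3: derive cover(j,g) via R1 from cover(j,i), cover(i,g)
round 4: derive cover(j,c) via R1 from cover(j,a), cover(a,c)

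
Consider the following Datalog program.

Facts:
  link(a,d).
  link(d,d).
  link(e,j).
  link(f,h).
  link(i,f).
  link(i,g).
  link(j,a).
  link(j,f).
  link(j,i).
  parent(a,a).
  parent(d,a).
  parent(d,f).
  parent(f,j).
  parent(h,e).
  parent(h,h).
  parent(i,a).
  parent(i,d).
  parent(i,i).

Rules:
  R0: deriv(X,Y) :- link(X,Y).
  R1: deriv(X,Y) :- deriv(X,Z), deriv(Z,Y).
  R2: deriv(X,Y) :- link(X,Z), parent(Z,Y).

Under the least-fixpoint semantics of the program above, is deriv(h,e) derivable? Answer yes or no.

no

round 1: derive deriv(a,d) via R0 from link(a,d)
round 1: derive deriv(d,d) via R0 from link(d,d)
round 1: derive deriv(e,j) via R0 from link(e,j)
round 1: derive deriv(f,h) via R0 from link(f,h)
round 1: derive deriv(i,f) via R0 from link(i,f)
round 1: derive deriv(i,g) via R0 from link(i,g)
round 1: derive deriv(j,a) via R0 from link(j,a)
round 1: derive deriv(j,f) via R0 from link(j,f)
round 1: derive deriv(j,i) via R0 from link(j,i)
round 1: derive deriv(a,a) via R2 from link(a,d), parent(d,a)
round 1: derive deriv(a,f) via R2 from link(a,d), parent(d,f)
round 1: derive deriv(d,a) via R2 from link(d,d), parent(d,a)
round 1: derive deriv(d,f) via R2 from link(d,d), parent(d,f)
round 1: derive deriv(f,e) via R2 from link(f,h), parent(h,e)
round 1: derive deriv(i,j) via R2 from link(i,f), parent(f,j)
round 1: derive deriv(j,d) via R2 from link(j,i), parent(i,d)
round 1: derive deriv(j,j) via R2 from link(j,f), parent(f,j)
round 2: derive deriv(a,e) via R1 from deriv(a,f), deriv(f,e)
round 2: derive deriv(a,h) via R1 from deriv(a,f), deriv(f,h)
round 2: derive deriv(d,e) via R1 from deriv(d,f), deriv(f,e)
round 2: derive deriv(d,h) via R1 from deriv(d,f), deriv(f,h)
round 2: derive deriv(e,a) via R1 from deriv(e,j), deriv(j,a)
round 2: derive deriv(e,d) via R1 from deriv(e,j), deriv(j,d)
round 2: derive deriv(e,f) via R1 from deriv(e,j), deriv(j,f)
round 2: derive deriv(e,i) via R1 from deriv(e,j), deriv(j,i)
round 2: derive deriv(f,j) via R1 from deriv(f,e), deriv(e,j)
round 2: derive deriv(i,a) via R1 from deriv(i,j), deriv(j,a)
round 2: derive deriv(i,d) via R1 from deriv(i,j), deriv(j,d)
round 2: derive deriv(i,e) via R1 from deriv(i,f), deriv(f,e)
round 2: derive deriv(i,h) via R1 from deriv(i,f), deriv(f,h)
round 2: derive deriv(i,i) via R1 from deriv(i,j), deriv(j,i)
round 2: derive deriv(j,e) via R1 from deriv(j,f), deriv(f,e)
round 2: derive deriv(j,g) via R1 from deriv(j,i), deriv(i,g)
round 2: derive deriv(j,h) via R1 from deriv(j,f), deriv(f,h)
round 3: derive deriv(a,i) via R1 from deriv(a,e), deriv(e,i)
round 3: derive deriv(a,j) via R1 from deriv(a,e), deriv(e,j)
round 3: derive deriv(d,i) via R1 from deriv(d,e), deriv(e,i)
round 3: derive deriv(d,j) via R1 from deriv(d,e), deriv(e,j)
round 3: derive deriv(e,e) via R1 from deriv(e,a), deriv(a,e)
round 3: derive deriv(e,g) via R1 from deriv(e,i), deriv(i,g)
round 3: derive deriv(e,h) via R1 from deriv(e,a), deriv(a,h)
round 3: derive deriv(f,a) via R1 from deriv(f,e), deriv(e,a)
round 3: derive deriv(f,d) via R1 from deriv(f,e), deriv(e,d)
round 3: derive deriv(f,f) via R1 from deriv(f,e), deriv(e,f)
round 3: derive deriv(f,g) via R1 from deriv(f,j), deriv(j,g)
round 3: derive deriv(f,i) via R1 from deriv(f,e), deriv(e,i)
round 4: derive deriv(a,g) via R1 from deriv(a,e), deriv(e,g)
round 4: derive deriv(d,g) via R1 from deriv(d,e), deriv(e,g)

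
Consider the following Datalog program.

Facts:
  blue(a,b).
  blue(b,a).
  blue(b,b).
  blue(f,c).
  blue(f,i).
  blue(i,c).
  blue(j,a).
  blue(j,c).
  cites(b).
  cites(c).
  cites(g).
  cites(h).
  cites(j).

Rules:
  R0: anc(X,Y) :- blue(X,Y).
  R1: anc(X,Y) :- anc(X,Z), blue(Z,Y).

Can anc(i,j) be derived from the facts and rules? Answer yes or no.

no

round 1: derive anc(a,b) via R0 from blue(a,b)
round 1: derive anc(b,a) via R0 from blue(b,a)
round 1: derive anc(b,b) via R0 from blue(b,b)
round 1: derive anc(f,c) via R0 from blue(f,c)
round 1: derive anc(f,i) via R0 from blue(f,i)
round 1: derive anc(i,c) via R0 from blue(i,c)
round 1: derive anc(j,a) via R0 from blue(j,a)
round 1: derive anc(j,c) via R0 from blue(j,c)
round 2: derive anc(a,a) via R1 from anc(a,b), blue(b,a)
round 2: derive anc(j,b) via R1 from anc(j,a), blue(a,b)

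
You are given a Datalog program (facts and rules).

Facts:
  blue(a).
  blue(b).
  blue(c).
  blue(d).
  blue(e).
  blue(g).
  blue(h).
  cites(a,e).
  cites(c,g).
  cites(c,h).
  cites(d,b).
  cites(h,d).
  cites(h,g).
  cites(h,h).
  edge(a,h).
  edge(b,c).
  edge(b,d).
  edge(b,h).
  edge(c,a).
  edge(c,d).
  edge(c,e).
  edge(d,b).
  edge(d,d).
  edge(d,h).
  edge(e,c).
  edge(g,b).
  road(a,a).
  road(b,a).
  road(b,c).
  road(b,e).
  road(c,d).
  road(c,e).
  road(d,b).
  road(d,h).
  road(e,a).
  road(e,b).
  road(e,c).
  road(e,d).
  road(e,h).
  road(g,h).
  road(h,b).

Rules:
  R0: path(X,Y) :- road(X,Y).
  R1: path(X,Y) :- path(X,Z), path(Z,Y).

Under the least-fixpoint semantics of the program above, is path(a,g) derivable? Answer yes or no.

round 1: derive path(a,a) via R0 from road(a,a)
round 1: derive path(b,a) via R0 from road(b,a)
round 1: derive path(b,c) via R0 from road(b,c)
round 1: derive path(b,e) via R0 from road(b,e)
round 1: derive path(c,d) via R0 from road(c,d)
round 1: derive path(c,e) via R0 from road(c,e)
round 1: derive path(d,b) via R0 from road(d,b)
round 1: derive path(d,h) via R0 from road(d,h)
round 1: derive path(e,a) via R0 from road(e,a)
round 1: derive path(e,b) via R0 from road(e,b)
round 1: derive path(e,c) via R0 from road(e,c)
round 1: derive path(e,d) via R0 from road(e,d)
round 1: derive path(e,h) via R0 from road(e,h)
round 1: derive path(g,h) via R0 from road(g,h)
round 1: derive path(h,b) via R0 from road(h,b)
round 2: derive path(b,b) via R1 from path(b,e), path(e,b)
round 2: derive path(b,d) via R1 from path(b,c), path(c,d)
round 2: derive path(b,h) via R1 from path(b,e), path(e,h)
round 2: derive path(c,a) via R1 from path(c,e), path(e,a)
round 2: derive path(c,b) via R1 from path(c,d), path(d,b)
round 2: derive path(c,c) via R1 from path(c,e), path(e,c)
round 2: derive path(c,h) via R1 from path(c,d), path(d,h)
round 2: derive path(d,a) via R1 from path(d,b), path(b,a)
round 2: derive path(d,c) via R1 from path(d,b), path(b,c)
round 2: derive path(d,e) via R1 from path(d,b), path(b,e)
round 2: derive path(e,e) via R1 from path(e,b), path(b,e)
round 2: derive path(g,b) via R1 from path(g,h), path(h,b)
round 2: derive path(h,a) via R1 from path(h,b), path(b,a)
round 2: derive path(h,c) via R1 from path(h,b), path(b,c)
round 2: derive path(h,e) via R1 from path(h,b), path(b,e)
round 3: derive path(d,d) via R1 from path(d,b), path(b,d)
round 3: derive path(g,a) via R1 from path(g,b), path(b,a)
round 3: derive path(g,c) via R1 from path(g,b), path(b,c)
round 3: derive path(g,d) via R1 from path(g,b), path(b,d)
round 3: derive path(g,e) via R1 from path(g,b), path(b,e)
round 3: derive path(h,d) via R1 from path(h,b), path(b,d)
round 3: derive path(h,h) via R1 from path(h,b), path(b,h)

no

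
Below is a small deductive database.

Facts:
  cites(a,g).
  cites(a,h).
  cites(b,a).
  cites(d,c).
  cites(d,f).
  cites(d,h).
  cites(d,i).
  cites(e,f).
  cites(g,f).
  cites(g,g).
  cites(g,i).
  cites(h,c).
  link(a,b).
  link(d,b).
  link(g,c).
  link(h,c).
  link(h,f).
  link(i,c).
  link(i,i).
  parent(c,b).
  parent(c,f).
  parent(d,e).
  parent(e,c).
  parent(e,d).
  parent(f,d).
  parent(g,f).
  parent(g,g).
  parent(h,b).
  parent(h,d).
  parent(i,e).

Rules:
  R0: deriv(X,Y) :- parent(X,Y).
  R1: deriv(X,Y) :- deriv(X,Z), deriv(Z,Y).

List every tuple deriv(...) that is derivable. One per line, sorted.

deriv(c,b)
deriv(c,c)
deriv(c,d)
deriv(c,e)
deriv(c,f)
deriv(d,b)
deriv(d,c)
deriv(d,d)
deriv(d,e)
deriv(d,f)
deriv(e,b)
deriv(e,c)
deriv(e,d)
deriv(e,e)
deriv(e,f)
deriv(f,b)
deriv(f,c)
deriv(f,d)
deriv(f,e)
deriv(f,f)
deriv(g,b)
deriv(g,c)
deriv(g,d)
deriv(g,e)
deriv(g,f)
deriv(g,g)
deriv(h,b)
deriv(h,c)
deriv(h,d)
deriv(h,e)
deriv(h,f)
deriv(i,b)
deriv(i,c)
deriv(i,d)
deriv(i,e)
deriv(i,f)

round 1: derive deriv(c,b) via R0 from parent(c,b)
round 1: derive deriv(c,f) via R0 from parent(c,f)
round 1: derive deriv(d,e) via R0 from parent(d,e)
round 1: derive deriv(e,c) via R0 from parent(e,c)
round 1: derive deriv(e,d) via R0 from parent(e,d)
round 1: derive deriv(f,d) via R0 from parent(f,d)
round 1: derive deriv(g,f) via R0 from parent(g,f)
round 1: derive deriv(g,g) via R0 from parent(g,g)
round 1: derive deriv(h,b) via R0 from parent(h,b)
round 1: derive deriv(h,d) via R0 from parent(h,d)
round 1: derive deriv(i,e) via R0 from parent(i,e)
round 2: derive deriv(c,d) via R1 from deriv(c,f), deriv(f,d)
round 2: derive deriv(d,c) via R1 from deriv(d,e), deriv(e,c)
round 2: derive deriv(d,d) via R1 from deriv(d,e), deriv(e,d)
round 2: derive deriv(e,b) via R1 from deriv(e,c), deriv(c,b)
round 2: derive deriv(e,e) via R1 from deriv(e,d), deriv(d,e)
round 2: derive deriv(e,f) via R1 from deriv(e,c), deriv(c,f)
round 2: derive deriv(f,e) via R1 from deriv(f,d), deriv(d,e)
round 2: derive deriv(g,d) via R1 from deriv(g,f), deriv(f,d)
round 2: derive deriv(h,e) via R1 from deriv(h,d), deriv(d,e)
round 2: derive deriv(i,c) via R1 from deriv(i,e), deriv(e,c)
round 2: derive deriv(i,d) via R1 from deriv(i,e), deriv(e,d)
round 3: derive deriv(c,c) via R1 from deriv(c,d), deriv(d,c)
round 3: derive deriv(c,e) via R1 from deriv(c,d), deriv(d,e)
round 3: derive deriv(d,b) via R1 from deriv(d,c), deriv(c,b)
round 3: derive deriv(d,f) via R1 from deriv(d,c), deriv(c,f)
round 3: derive deriv(f,b) via R1 from deriv(f,e), deriv(e,b)
round 3: derive deriv(f,c) via R1 from deriv(f,d), deriv(d,c)
round 3: derive deriv(f,f) via R1 from deriv(f,e), deriv(e,f)
round 3: derive deriv(g,c) via R1 from deriv(g,d), deriv(d,c)
round 3: derive deriv(g,e) via R1 from deriv(g,d), deriv(d,e)
round 3: derive deriv(h,c) via R1 from deriv(h,d), deriv(d,c)
round 3: derive deriv(h,f) via R1 from deriv(h,e), deriv(e,f)
round 3: derive deriv(i,b) via R1 from deriv(i,c), deriv(c,b)
round 3: derive deriv(i,f) via R1 from deriv(i,c), deriv(c,f)
round 4: derive deriv(g,b) via R1 from deriv(g,c), deriv(c,b)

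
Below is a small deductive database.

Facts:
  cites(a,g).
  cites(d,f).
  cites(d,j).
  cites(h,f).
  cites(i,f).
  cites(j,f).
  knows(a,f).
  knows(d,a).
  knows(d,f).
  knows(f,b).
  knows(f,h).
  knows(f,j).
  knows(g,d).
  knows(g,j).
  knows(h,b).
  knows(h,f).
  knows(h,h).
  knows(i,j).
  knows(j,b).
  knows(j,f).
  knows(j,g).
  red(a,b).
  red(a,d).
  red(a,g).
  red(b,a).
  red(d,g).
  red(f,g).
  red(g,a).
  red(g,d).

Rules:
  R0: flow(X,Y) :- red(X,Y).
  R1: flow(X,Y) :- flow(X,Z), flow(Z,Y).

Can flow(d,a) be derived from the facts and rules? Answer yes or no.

yes

round 1: derive flow(a,b) via R0 from red(a,b)
round 1: derive flow(a,d) via R0 from red(a,d)
round 1: derive flow(a,g) via R0 from red(a,g)
round 1: derive flow(b,a) via R0 from red(b,a)
round 1: derive flow(d,g) via R0 from red(d,g)
round 1: derive flow(f,g) via R0 from red(f,g)
round 1: derive flow(g,a) via R0 from red(g,a)
round 1: derive flow(g,d) via R0 from red(g,d)
round 2: derive flow(a,a) via R1 from flow(a,b), flow(b,a)
round 2: derive flow(b,b) via R1 from flow(b,a), flow(a,b)
round 2: derive flow(b,d) via R1 from flow(b,a), flow(a,d)
round 2: derive flow(b,g) via R1 from flow(b,a), flow(a,g)
round 2: derive flow(d,a) via R1 from flow(d,g), flow(g,a)
round 2: derive flow(d,d) via R1 from flow(d,g), flow(g,d)
round 2: derive flow(f,a) via R1 from flow(f,g), flow(g,a)
round 2: derive flow(f,d) via R1 from flow(f,g), flow(g,d)
round 2: derive flow(g,b) via R1 from flow(g,a), flow(a,b)
round 2: derive flow(g,g) via R1 from flow(g,a), flow(a,g)
round 3: derive flow(d,b) via R1 from flow(d,a), flow(a,b)
round 3: derive flow(f,b) via R1 from flow(f,a), flow(a,b)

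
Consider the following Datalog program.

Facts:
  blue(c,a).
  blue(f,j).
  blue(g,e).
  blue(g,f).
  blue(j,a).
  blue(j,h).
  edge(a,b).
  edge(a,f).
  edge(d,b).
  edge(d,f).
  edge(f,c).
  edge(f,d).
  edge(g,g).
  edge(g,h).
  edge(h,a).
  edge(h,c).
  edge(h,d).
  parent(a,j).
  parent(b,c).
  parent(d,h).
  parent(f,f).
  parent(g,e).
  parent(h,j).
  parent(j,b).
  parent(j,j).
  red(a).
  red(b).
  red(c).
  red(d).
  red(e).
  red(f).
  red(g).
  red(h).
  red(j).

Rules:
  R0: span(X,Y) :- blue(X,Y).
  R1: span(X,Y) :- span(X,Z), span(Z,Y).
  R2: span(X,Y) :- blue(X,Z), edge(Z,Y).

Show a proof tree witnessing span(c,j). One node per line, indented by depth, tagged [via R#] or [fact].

round 1: derive span(c,a) via R0 from blue(c,a)
round 1: derive span(f,j) via R0 from blue(f,j)
round 1: derive span(g,e) via R0 from blue(g,e)
round 1: derive span(g,f) via R0 from blue(g,f)
round 1: derive span(j,a) via R0 from blue(j,a)
round 1: derive span(j,h) via R0 from blue(j,h)
round 1: derive span(c,b) via R2 from blue(c,a), edge(a,b)
round 1: derive span(c,f) via R2 from blue(c,a), edge(a,f)
round 1: derive span(g,c) via R2 from blue(g,f), edge(f,c)
round 1: derive span(g,d) via R2 from blue(g,f), edge(f,d)
round 1: derive span(j,b) via R2 from blue(j,a), edge(a,b)
round 1: derive span(j,c) via R2 from blue(j,h), edge(h,c)
round 1: derive span(j,d) via R2 from blue(j,h), edge(h,d)
round 1: derive span(j,f) via R2 from blue(j,a), edge(a,f)
round 2: derive span(c,j) via R1 from span(c,f), span(f,j)
round 2: derive span(f,a) via R1 from span(f,j), span(j,a)
round 2: derive span(f,b) via R1 from span(f,j), span(j,b)
round 2: derive span(f,c) via R1 from span(f,j), span(j,c)
round 2: derive span(f,d) via R1 from span(f,j), span(j,d)
round 2: derive span(f,f) via R1 from span(f,j), span(j,f)
round 2: derive span(f,h) via R1 from span(f,j), span(j,h)
round 2: derive span(g,a) via R1 from span(g,c), span(c,a)
round 2: derive span(g,b) via R1 from span(g,c), span(c,b)
round 2: derive span(g,j) via R1 from span(g,f), span(f,j)
round 2: derive span(j,j) via R1 from span(j,f), span(f,j)
round 3: derive span(c,c) via R1 from span(c,f), span(f,c)
round 3: derive span(c,d) via R1 from span(c,f), span(f,d)
round 3: derive span(c,h) via R1 from span(c,f), span(f,h)
round 3: derive span(g,h) via R1 from span(g,f), span(f,h)

span(c,j)  [via R1]
  span(c,f)  [via R2]
    blue(c,a)  [fact]
    edge(a,f)  [fact]
  span(f,j)  [via R0]
    blue(f,j)  [fact]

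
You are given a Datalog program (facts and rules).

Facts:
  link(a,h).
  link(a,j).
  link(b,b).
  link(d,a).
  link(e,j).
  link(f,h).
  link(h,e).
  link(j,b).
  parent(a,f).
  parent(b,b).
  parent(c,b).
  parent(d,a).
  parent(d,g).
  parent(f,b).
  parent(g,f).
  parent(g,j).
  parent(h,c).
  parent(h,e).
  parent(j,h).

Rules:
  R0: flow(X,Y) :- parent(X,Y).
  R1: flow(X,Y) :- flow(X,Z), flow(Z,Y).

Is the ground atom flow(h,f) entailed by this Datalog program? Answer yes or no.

no

round 1: derive flow(a,f) via R0 from parent(a,f)
round 1: derive flow(b,b) via R0 from parent(b,b)
round 1: derive flow(c,b) via R0 from parent(c,b)
round 1: derive flow(d,a) via R0 from parent(d,a)
round 1: derive flow(d,g) via R0 from parent(d,g)
round 1: derive flow(f,b) via R0 from parent(f,b)
round 1: derive flow(g,f) via R0 from parent(g,f)
round 1: derive flow(g,j) via R0 from parent(g,j)
round 1: derive flow(h,c) via R0 from parent(h,c)
round 1: derive flow(h,e) via R0 from parent(h,e)
round 1: derive flow(j,h) via R0 from parent(j,h)
round 2: derive flow(a,b) via R1 from flow(a,f), flow(f,b)
round 2: derive flow(d,f) via R1 from flow(d,a), flow(a,f)
round 2: derive flow(d,j) via R1 from flow(d,g), flow(g,j)
round 2: derive flow(g,b) via R1 from flow(g,f), flow(f,b)
round 2: derive flow(g,h) via R1 from flow(g,j), flow(j,h)
round 2: derive flow(h,b) via R1 from flow(h,c), flow(c,b)
round 2: derive flow(j,c) via R1 from flow(j,h), flow(h,c)
round 2: derive flow(j,e) via R1 from flow(j,h), flow(h,e)
round 3: derive flow(d,b) via R1 from flow(d,a), flow(a,b)
round 3: derive flow(d,c) via R1 from flow(d,j), flow(j,c)
round 3: derive flow(d,e) via R1 from flow(d,j), flow(j,e)
round 3: derive flow(d,h) via R1 from flow(d,g), flow(g,h)
round 3: derive flow(g,c) via R1 from flow(g,h), flow(h,c)
round 3: derive flow(g,e) via R1 from flow(g,h), flow(h,e)
round 3: derive flow(j,b) via R1 from flow(j,c), flow(c,b)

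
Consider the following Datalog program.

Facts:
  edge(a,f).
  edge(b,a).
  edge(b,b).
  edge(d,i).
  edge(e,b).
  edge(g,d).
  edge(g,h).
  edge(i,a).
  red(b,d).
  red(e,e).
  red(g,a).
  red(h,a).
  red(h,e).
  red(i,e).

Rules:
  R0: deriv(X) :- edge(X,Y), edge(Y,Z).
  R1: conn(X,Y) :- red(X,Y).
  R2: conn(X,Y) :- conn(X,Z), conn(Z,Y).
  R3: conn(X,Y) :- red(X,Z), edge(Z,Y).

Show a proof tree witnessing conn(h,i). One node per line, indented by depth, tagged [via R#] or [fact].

round 1: derive conn(b,d) via R1 from red(b,d)
round 1: derive conn(e,e) via R1 from red(e,e)
round 1: derive conn(g,a) via R1 from red(g,a)
round 1: derive conn(h,a) via R1 from red(h,a)
round 1: derive conn(h,e) via R1 from red(h,e)
round 1: derive conn(i,e) via R1 from red(i,e)
round 1: derive conn(b,i) via R3 from red(b,d), edge(d,i)
round 1: derive conn(e,b) via R3 from red(e,e), edge(e,b)
round 1: derive conn(g,f) via R3 from red(g,a), edge(a,f)
round 1: derive conn(h,b) via R3 from red(h,e), edge(e,b)
round 1: derive conn(h,f) via R3 from red(h,a), edge(a,f)
round 1: derive conn(i,b) via R3 from red(i,e), edge(e,b)
round 2: derive conn(b,b) via R2 from conn(b,i), conn(i,b)
round 2: derive conn(b,e) via R2 from conn(b,i), conn(i,e)
round 2: derive conn(e,d) via R2 from conn(e,b), conn(b,d)
round 2: derive conn(e,i) via R2 from conn(e,b), conn(b,i)
round 2: derive conn(h,d) via R2 from conn(h,b), conn(b,d)
round 2: derive conn(h,i) via R2 from conn(h,b), conn(b,i)
round 2: derive conn(i,d) via R2 from conn(i,b), conn(b,d)
round 2: derive conn(i,i) via R2 from conn(i,b), conn(b,i)

conn(h,i)  [via R2]
  conn(h,b)  [via R3]
    red(h,e)  [fact]
    edge(e,b)  [fact]
  conn(b,i)  [via R3]
    red(b,d)  [fact]
    edge(d,i)  [fact]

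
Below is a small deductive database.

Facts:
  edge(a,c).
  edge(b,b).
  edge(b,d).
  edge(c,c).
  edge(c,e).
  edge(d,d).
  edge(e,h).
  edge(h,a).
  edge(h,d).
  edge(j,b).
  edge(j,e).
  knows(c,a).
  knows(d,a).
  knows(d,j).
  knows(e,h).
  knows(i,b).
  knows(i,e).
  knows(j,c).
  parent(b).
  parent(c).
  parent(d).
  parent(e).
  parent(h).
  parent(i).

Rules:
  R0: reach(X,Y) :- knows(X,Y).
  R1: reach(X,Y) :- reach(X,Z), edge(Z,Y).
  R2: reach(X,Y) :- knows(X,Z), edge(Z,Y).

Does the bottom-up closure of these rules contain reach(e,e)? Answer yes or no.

yes

round 1: derive reach(c,a) via R0 from knows(c,a)
round 1: derive reach(d,a) via R0 from knows(d,a)
round 1: derive reach(d,j) via R0 from knows(d,j)
round 1: derive reach(e,h) via R0 from knows(e,h)
round 1: derive reach(i,b) via R0 from knows(i,b)
round 1: derive reach(i,e) via R0 from knows(i,e)
round 1: derive reach(j,c) via R0 from knows(j,c)
round 1: derive reach(c,c) via R2 from knows(c,a), edge(a,c)
round 1: derive reach(d,b) via R2 from knows(d,j), edge(j,b)
round 1: derive reach(d,c) via R2 from knows(d,a), edge(a,c)
round 1: derive reach(d,e) via R2 from knows(d,j), edge(j,e)
round 1: derive reach(e,a) via R2 from knows(e,h), edge(h,a)
round 1: derive reach(e,d) via R2 from knows(e,h), edge(h,d)
round 1: derive reach(i,d) via R2 from knows(i,b), edge(b,d)
round 1: derive reach(i,h) via R2 from knows(i,e), edge(e,h)
round 1: derive reach(j,e) via R2 from knows(j,c), edge(c,e)
round 2: derive reach(c,e) via R1 from reach(c,c), edge(c,e)
round 2: derive reach(d,d) via R1 from reach(d,b), edge(b,d)
round 2: derive reach(d,h) via R1 from reach(d,e), edge(e,h)
round 2: derive reach(e,c) via R1 from reach(e,a), edge(a,c)
round 2: derive reach(i,a) via R1 from reach(i,h), edge(h,a)
round 2: derive reach(j,h) via R1 from reach(j,e), edge(e,h)
round 3: derive reach(c,h) via R1 from reach(c,e), edge(e,h)
round 3: derive reach(e,e) via R1 from reach(e,c), edge(c,e)
round 3: derive reach(i,c) via R1 from reach(i,a), edge(a,c)
round 3: derive reach(j,a) via R1 from reach(j,h), edge(h,a)
round 3: derive reach(j,d) via R1 from reach(j,h), edge(h,d)
round 4: derive reach(c,d) via R1 from reach(c,h), edge(h,d)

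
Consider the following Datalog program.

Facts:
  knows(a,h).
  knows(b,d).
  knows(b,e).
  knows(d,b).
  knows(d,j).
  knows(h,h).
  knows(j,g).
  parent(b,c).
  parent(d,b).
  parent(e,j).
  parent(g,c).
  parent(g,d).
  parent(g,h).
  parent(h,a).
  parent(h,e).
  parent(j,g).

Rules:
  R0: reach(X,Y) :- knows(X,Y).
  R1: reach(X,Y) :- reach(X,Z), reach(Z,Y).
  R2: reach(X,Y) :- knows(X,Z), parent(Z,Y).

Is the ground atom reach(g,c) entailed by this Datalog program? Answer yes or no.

no

round 1: derive reach(a,h) via R0 from knows(a,h)
round 1: derive reach(b,d) via R0 from knows(b,d)
round 1: derive reach(b,e) via R0 from knows(b,e)
round 1: derive reach(d,b) via R0 from knows(d,b)
round 1: derive reach(d,j) via R0 from knows(d,j)
round 1: derive reach(h,h) via R0 from knows(h,h)
round 1: derive reach(j,g) via R0 from knows(j,g)
round 1: derive reach(a,a) via R2 from knows(a,h), parent(h,a)
round 1: derive reach(a,e) via R2 from knows(a,h), parent(h,e)
round 1: derive reach(b,b) via R2 from knows(b,d), parent(d,b)
round 1: derive reach(b,j) via R2 from knows(b,e), parent(e,j)
round 1: derive reach(d,c) via R2 from knows(d,b), parent(b,c)
round 1: derive reach(d,g) via R2 from knows(d,j), parent(j,g)
round 1: derive reach(h,a) via R2 from knows(h,h), parent(h,a)
round 1: derive reach(h,e) via R2 from knows(h,h), parent(h,e)
round 1: derive reach(j,c) via R2 from knows(j,g), parent(g,c)
round 1: derive reach(j,d) via R2 from knows(j,g), parent(g,d)
round 1: derive reach(j,h) via R2 from knows(j,g), parent(g,h)
round 2: derive reach(b,c) via R1 from reach(b,d), reach(d,c)
round 2: derive reach(b,g) via R1 from reach(b,d), reach(d,g)
round 2: derive reach(b,h) via R1 from reach(b,j), reach(j,h)
round 2: derive reach(d,d) via R1 from reach(d,b), reach(b,d)
round 2: derive reach(d,e) via R1 from reach(d,b), reach(b,e)
round 2: derive reach(d,h) via R1 from reach(d,j), reach(j,h)
round 2: derive reach(j,a) via R1 from reach(j,h), reach(h,a)
round 2: derive reach(j,b) via R1 from reach(j,d), reach(d,b)
round 2: derive reach(j,e) via R1 from reach(j,h), reach(h,e)
round 2: derive reach(j,j) via R1 from reach(j,d), reach(d,j)
round 3: derive reach(b,a) via R1 from reach(b,h), reach(h,a)
round 3: derive reach(d,a) via R1 from reach(d,h), reach(h,a)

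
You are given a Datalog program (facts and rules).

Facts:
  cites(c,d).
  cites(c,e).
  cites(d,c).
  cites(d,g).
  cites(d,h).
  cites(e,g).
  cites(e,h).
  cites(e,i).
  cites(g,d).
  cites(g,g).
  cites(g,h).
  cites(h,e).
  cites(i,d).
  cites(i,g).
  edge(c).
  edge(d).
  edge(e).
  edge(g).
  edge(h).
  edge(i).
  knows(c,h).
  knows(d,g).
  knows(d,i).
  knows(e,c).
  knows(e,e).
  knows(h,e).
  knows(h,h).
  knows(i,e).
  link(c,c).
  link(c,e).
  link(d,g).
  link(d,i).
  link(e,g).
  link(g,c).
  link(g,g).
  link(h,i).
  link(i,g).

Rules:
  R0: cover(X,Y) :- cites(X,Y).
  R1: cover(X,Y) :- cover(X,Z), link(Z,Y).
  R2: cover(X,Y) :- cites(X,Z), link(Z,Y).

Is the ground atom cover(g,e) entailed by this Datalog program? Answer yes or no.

yes

round 1: derive cover(c,d) via R0 from cites(c,d)
round 1: derive cover(c,e) via R0 from cites(c,e)
round 1: derive cover(d,c) via R0 from cites(d,c)
round 1: derive cover(d,g) via R0 from cites(d,g)
round 1: derive cover(d,h) via R0 from cites(d,h)
round 1: derive cover(e,g) via R0 from cites(e,g)
round 1: derive cover(e,h) via R0 from cites(e,h)
round 1: derive cover(e,i) via R0 from cites(e,i)
round 1: derive cover(g,d) via R0 from cites(g,d)
round 1: derive cover(g,g) via R0 from cites(g,g)
round 1: derive cover(g,h) via R0 from cites(g,h)
round 1: derive cover(h,e) via R0 from cites(h,e)
round 1: derive cover(i,d) via R0 from cites(i,d)
round 1: derive cover(i,g) via R0 from cites(i,g)
round 1: derive cover(c,g) via R2 from cites(c,d), link(d,g)
round 1: derive cover(c,i) via R2 from cites(c,d), link(d,i)
round 1: derive cover(d,e) via R2 from cites(d,c), link(c,e)
round 1: derive cover(d,i) via R2 from cites(d,h), link(h,i)
round 1: derive cover(e,c) via R2 from cites(e,g), link(g,c)
round 1: derive cover(g,c) via R2 from cites(g,g), link(g,c)
round 1: derive cover(g,i) via R2 from cites(g,d), link(d,i)
round 1: derive cover(h,g) via R2 from cites(h,e), link(e,g)
round 1: derive cover(i,c) via R2 from cites(i,g), link(g,c)
round 1: derive cover(i,i) via R2 from cites(i,d), link(d,i)
round 2: derive cover(c,c) via R1 from cover(c,g), link(g,c)
round 2: derive cover(e,e) via R1 from cover(e,c), link(c,e)
round 2: derive cover(g,e) via R1 from cover(g,c), link(c,e)
round 2: derive cover(h,c) via R1 from cover(h,g), link(g,c)
round 2: derive cover(i,e) via R1 from cover(i,c), link(c,e)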